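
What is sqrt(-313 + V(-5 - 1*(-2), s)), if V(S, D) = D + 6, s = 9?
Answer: I*sqrt(298) ≈ 17.263*I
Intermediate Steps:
V(S, D) = 6 + D
sqrt(-313 + V(-5 - 1*(-2), s)) = sqrt(-313 + (6 + 9)) = sqrt(-313 + 15) = sqrt(-298) = I*sqrt(298)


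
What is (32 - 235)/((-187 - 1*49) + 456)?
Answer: -203/220 ≈ -0.92273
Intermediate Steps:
(32 - 235)/((-187 - 1*49) + 456) = -203/((-187 - 49) + 456) = -203/(-236 + 456) = -203/220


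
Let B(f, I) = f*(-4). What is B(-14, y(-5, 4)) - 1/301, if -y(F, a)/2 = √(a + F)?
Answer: 16855/301 ≈ 55.997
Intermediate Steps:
y(F, a) = -2*√(F + a) (y(F, a) = -2*√(a + F) = -2*√(F + a))
B(f, I) = -4*f
B(-14, y(-5, 4)) - 1/301 = -4*(-14) - 1/301 = 56 - 1*1/301 = 56 - 1/301 = 16855/301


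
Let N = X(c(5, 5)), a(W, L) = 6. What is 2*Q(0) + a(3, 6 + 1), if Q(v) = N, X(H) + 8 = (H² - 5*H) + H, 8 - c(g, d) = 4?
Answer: -10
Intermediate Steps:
c(g, d) = 4 (c(g, d) = 8 - 1*4 = 8 - 4 = 4)
X(H) = -8 + H² - 4*H (X(H) = -8 + ((H² - 5*H) + H) = -8 + (H² - 4*H) = -8 + H² - 4*H)
N = -8 (N = -8 + 4² - 4*4 = -8 + 16 - 16 = -8)
Q(v) = -8
2*Q(0) + a(3, 6 + 1) = 2*(-8) + 6 = -16 + 6 = -10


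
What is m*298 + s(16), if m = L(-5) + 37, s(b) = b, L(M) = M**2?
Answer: 18492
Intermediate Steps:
m = 62 (m = (-5)**2 + 37 = 25 + 37 = 62)
m*298 + s(16) = 62*298 + 16 = 18476 + 16 = 18492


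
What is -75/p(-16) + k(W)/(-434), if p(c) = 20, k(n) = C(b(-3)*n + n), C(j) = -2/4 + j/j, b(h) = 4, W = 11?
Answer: -814/217 ≈ -3.7512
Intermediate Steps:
C(j) = ½ (C(j) = -2*¼ + 1 = -½ + 1 = ½)
k(n) = ½
-75/p(-16) + k(W)/(-434) = -75/20 + (½)/(-434) = -75*1/20 + (½)*(-1/434) = -15/4 - 1/868 = -814/217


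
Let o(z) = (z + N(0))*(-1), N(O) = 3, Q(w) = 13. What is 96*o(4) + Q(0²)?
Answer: -659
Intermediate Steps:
o(z) = -3 - z (o(z) = (z + 3)*(-1) = (3 + z)*(-1) = -3 - z)
96*o(4) + Q(0²) = 96*(-3 - 1*4) + 13 = 96*(-3 - 4) + 13 = 96*(-7) + 13 = -672 + 13 = -659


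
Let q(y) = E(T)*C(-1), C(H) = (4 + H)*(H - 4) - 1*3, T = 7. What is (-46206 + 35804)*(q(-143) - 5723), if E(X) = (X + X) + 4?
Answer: 62900894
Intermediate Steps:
C(H) = -3 + (-4 + H)*(4 + H) (C(H) = (4 + H)*(-4 + H) - 3 = (-4 + H)*(4 + H) - 3 = -3 + (-4 + H)*(4 + H))
E(X) = 4 + 2*X (E(X) = 2*X + 4 = 4 + 2*X)
q(y) = -324 (q(y) = (4 + 2*7)*(-19 + (-1)**2) = (4 + 14)*(-19 + 1) = 18*(-18) = -324)
(-46206 + 35804)*(q(-143) - 5723) = (-46206 + 35804)*(-324 - 5723) = -10402*(-6047) = 62900894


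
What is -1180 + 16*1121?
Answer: 16756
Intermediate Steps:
-1180 + 16*1121 = -1180 + 17936 = 16756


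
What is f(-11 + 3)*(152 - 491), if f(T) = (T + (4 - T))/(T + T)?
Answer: 339/4 ≈ 84.750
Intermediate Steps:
f(T) = 2/T (f(T) = 4/((2*T)) = 4*(1/(2*T)) = 2/T)
f(-11 + 3)*(152 - 491) = (2/(-11 + 3))*(152 - 491) = (2/(-8))*(-339) = (2*(-1/8))*(-339) = -1/4*(-339) = 339/4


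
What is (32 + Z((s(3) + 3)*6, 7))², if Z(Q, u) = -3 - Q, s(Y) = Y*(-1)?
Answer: 841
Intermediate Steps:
s(Y) = -Y
(32 + Z((s(3) + 3)*6, 7))² = (32 + (-3 - (-1*3 + 3)*6))² = (32 + (-3 - (-3 + 3)*6))² = (32 + (-3 - 0*6))² = (32 + (-3 - 1*0))² = (32 + (-3 + 0))² = (32 - 3)² = 29² = 841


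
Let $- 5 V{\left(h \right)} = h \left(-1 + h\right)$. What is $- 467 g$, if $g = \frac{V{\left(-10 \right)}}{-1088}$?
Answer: $- \frac{5137}{544} \approx -9.443$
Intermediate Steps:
$V{\left(h \right)} = - \frac{h \left(-1 + h\right)}{5}$
$g = \frac{11}{544}$ ($g = \frac{\frac{1}{5} \left(-10\right) \left(1 - -10\right)}{-1088} = \frac{1}{5} \left(-10\right) \left(1 + 10\right) \left(- \frac{1}{1088}\right) = \frac{1}{5} \left(-10\right) 11 \left(- \frac{1}{1088}\right) = \left(-22\right) \left(- \frac{1}{1088}\right) = \frac{11}{544} \approx 0.020221$)
$- 467 g = \left(-467\right) \frac{11}{544} = - \frac{5137}{544}$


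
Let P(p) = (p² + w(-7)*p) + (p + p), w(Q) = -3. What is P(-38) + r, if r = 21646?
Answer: 23128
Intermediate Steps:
P(p) = p² - p (P(p) = (p² - 3*p) + (p + p) = (p² - 3*p) + 2*p = p² - p)
P(-38) + r = -38*(-1 - 38) + 21646 = -38*(-39) + 21646 = 1482 + 21646 = 23128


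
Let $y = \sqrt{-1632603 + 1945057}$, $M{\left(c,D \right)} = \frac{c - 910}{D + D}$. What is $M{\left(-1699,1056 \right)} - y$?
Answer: $- \frac{2609}{2112} - \sqrt{312454} \approx -560.21$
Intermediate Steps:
$M{\left(c,D \right)} = \frac{-910 + c}{2 D}$
$y = \sqrt{312454} \approx 558.98$
$M{\left(-1699,1056 \right)} - y = \frac{-910 - 1699}{2 \cdot 1056} - \sqrt{312454} = \frac{1}{2} \cdot \frac{1}{1056} \left(-2609\right) - \sqrt{312454} = - \frac{2609}{2112} - \sqrt{312454}$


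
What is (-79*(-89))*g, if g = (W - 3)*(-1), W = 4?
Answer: -7031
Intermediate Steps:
g = -1 (g = (4 - 3)*(-1) = 1*(-1) = -1)
(-79*(-89))*g = -79*(-89)*(-1) = 7031*(-1) = -7031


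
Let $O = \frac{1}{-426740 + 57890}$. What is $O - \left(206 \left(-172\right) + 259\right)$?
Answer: $\frac{12973561049}{368850} \approx 35173.0$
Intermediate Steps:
$O = - \frac{1}{368850}$ ($O = \frac{1}{-368850} = - \frac{1}{368850} \approx -2.7111 \cdot 10^{-6}$)
$O - \left(206 \left(-172\right) + 259\right) = - \frac{1}{368850} - \left(206 \left(-172\right) + 259\right) = - \frac{1}{368850} - \left(-35432 + 259\right) = - \frac{1}{368850} - -35173 = - \frac{1}{368850} + 35173 = \frac{12973561049}{368850}$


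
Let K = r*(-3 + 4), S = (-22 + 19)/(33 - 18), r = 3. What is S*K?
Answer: -⅗ ≈ -0.60000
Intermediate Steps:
S = -⅕ (S = -3/15 = -3*1/15 = -⅕ ≈ -0.20000)
K = 3 (K = 3*(-3 + 4) = 3*1 = 3)
S*K = -⅕*3 = -⅗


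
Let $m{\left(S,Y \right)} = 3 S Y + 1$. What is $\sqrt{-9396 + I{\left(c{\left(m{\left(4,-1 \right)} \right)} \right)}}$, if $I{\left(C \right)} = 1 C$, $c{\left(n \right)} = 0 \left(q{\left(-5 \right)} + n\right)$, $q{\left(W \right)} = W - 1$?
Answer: $18 i \sqrt{29} \approx 96.933 i$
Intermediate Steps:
$m{\left(S,Y \right)} = 1 + 3 S Y$ ($m{\left(S,Y \right)} = 3 S Y + 1 = 1 + 3 S Y$)
$q{\left(W \right)} = -1 + W$
$c{\left(n \right)} = 0$ ($c{\left(n \right)} = 0 \left(\left(-1 - 5\right) + n\right) = 0 \left(-6 + n\right) = 0$)
$I{\left(C \right)} = C$
$\sqrt{-9396 + I{\left(c{\left(m{\left(4,-1 \right)} \right)} \right)}} = \sqrt{-9396 + 0} = \sqrt{-9396} = 18 i \sqrt{29}$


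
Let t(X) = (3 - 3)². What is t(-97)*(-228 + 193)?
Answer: 0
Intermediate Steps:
t(X) = 0 (t(X) = 0² = 0)
t(-97)*(-228 + 193) = 0*(-228 + 193) = 0*(-35) = 0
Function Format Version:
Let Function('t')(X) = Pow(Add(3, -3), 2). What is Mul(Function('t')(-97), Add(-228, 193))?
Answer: 0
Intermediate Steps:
Function('t')(X) = 0 (Function('t')(X) = Pow(0, 2) = 0)
Mul(Function('t')(-97), Add(-228, 193)) = Mul(0, Add(-228, 193)) = Mul(0, -35) = 0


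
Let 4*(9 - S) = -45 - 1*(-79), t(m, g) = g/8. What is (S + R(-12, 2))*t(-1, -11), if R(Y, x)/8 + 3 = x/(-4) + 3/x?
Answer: 341/16 ≈ 21.313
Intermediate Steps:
t(m, g) = g/8 (t(m, g) = g*(⅛) = g/8)
R(Y, x) = -24 - 2*x + 24/x (R(Y, x) = -24 + 8*(x/(-4) + 3/x) = -24 + 8*(x*(-¼) + 3/x) = -24 + 8*(-x/4 + 3/x) = -24 + 8*(3/x - x/4) = -24 + (-2*x + 24/x) = -24 - 2*x + 24/x)
S = ½ (S = 9 - (-45 - 1*(-79))/4 = 9 - (-45 + 79)/4 = 9 - ¼*34 = 9 - 17/2 = ½ ≈ 0.50000)
(S + R(-12, 2))*t(-1, -11) = (½ + (-24 - 2*2 + 24/2))*((⅛)*(-11)) = (½ + (-24 - 4 + 24*(½)))*(-11/8) = (½ + (-24 - 4 + 12))*(-11/8) = (½ - 16)*(-11/8) = -31/2*(-11/8) = 341/16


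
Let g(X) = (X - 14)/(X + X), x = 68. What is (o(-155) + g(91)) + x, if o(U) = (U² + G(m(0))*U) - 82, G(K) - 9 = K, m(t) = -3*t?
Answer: 588027/26 ≈ 22616.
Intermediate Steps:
G(K) = 9 + K
g(X) = (-14 + X)/(2*X) (g(X) = (-14 + X)/((2*X)) = (-14 + X)*(1/(2*X)) = (-14 + X)/(2*X))
o(U) = -82 + U² + 9*U (o(U) = (U² + (9 - 3*0)*U) - 82 = (U² + (9 + 0)*U) - 82 = (U² + 9*U) - 82 = -82 + U² + 9*U)
(o(-155) + g(91)) + x = ((-82 + (-155)² + 9*(-155)) + (½)*(-14 + 91)/91) + 68 = ((-82 + 24025 - 1395) + (½)*(1/91)*77) + 68 = (22548 + 11/26) + 68 = 586259/26 + 68 = 588027/26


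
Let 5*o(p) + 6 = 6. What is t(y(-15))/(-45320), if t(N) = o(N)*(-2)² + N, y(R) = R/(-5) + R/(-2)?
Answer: -21/90640 ≈ -0.00023169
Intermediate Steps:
o(p) = 0 (o(p) = -6/5 + (⅕)*6 = -6/5 + 6/5 = 0)
y(R) = -7*R/10 (y(R) = R*(-⅕) + R*(-½) = -R/5 - R/2 = -7*R/10)
t(N) = N (t(N) = 0*(-2)² + N = 0*4 + N = 0 + N = N)
t(y(-15))/(-45320) = -7/10*(-15)/(-45320) = (21/2)*(-1/45320) = -21/90640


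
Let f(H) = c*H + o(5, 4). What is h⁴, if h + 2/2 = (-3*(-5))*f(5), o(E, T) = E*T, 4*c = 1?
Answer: 2609649624481/256 ≈ 1.0194e+10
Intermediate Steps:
c = ¼ (c = (¼)*1 = ¼ ≈ 0.25000)
f(H) = 20 + H/4 (f(H) = H/4 + 5*4 = H/4 + 20 = 20 + H/4)
h = 1271/4 (h = -1 + (-3*(-5))*(20 + (¼)*5) = -1 + 15*(20 + 5/4) = -1 + 15*(85/4) = -1 + 1275/4 = 1271/4 ≈ 317.75)
h⁴ = (1271/4)⁴ = 2609649624481/256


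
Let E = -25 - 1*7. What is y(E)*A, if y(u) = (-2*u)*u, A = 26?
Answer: -53248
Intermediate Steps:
E = -32 (E = -25 - 7 = -32)
y(u) = -2*u²
y(E)*A = -2*(-32)²*26 = -2*1024*26 = -2048*26 = -53248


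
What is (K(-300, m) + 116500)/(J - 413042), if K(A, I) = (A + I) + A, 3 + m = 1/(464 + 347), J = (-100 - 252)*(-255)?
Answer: -46996234/131090851 ≈ -0.35850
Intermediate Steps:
J = 89760 (J = -352*(-255) = 89760)
m = -2432/811 (m = -3 + 1/(464 + 347) = -3 + 1/811 = -2432/811 ≈ -2.9988)
K(A, I) = I + 2*A
(K(-300, m) + 116500)/(J - 413042) = ((-2432/811 + 2*(-300)) + 116500)/(89760 - 413042) = ((-2432/811 - 600) + 116500)/(-323282) = (-489032/811 + 116500)*(-1/323282) = (93992468/811)*(-1/323282) = -46996234/131090851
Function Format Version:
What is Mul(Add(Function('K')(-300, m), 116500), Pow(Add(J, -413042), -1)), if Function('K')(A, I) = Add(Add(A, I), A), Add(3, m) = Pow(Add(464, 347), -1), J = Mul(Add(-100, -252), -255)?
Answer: Rational(-46996234, 131090851) ≈ -0.35850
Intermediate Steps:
J = 89760 (J = Mul(-352, -255) = 89760)
m = Rational(-2432, 811) (m = Add(-3, Pow(Add(464, 347), -1)) = Add(-3, Pow(811, -1)) = Add(-3, Rational(1, 811)) = Rational(-2432, 811) ≈ -2.9988)
Function('K')(A, I) = Add(I, Mul(2, A))
Mul(Add(Function('K')(-300, m), 116500), Pow(Add(J, -413042), -1)) = Mul(Add(Add(Rational(-2432, 811), Mul(2, -300)), 116500), Pow(Add(89760, -413042), -1)) = Mul(Add(Add(Rational(-2432, 811), -600), 116500), Pow(-323282, -1)) = Mul(Add(Rational(-489032, 811), 116500), Rational(-1, 323282)) = Mul(Rational(93992468, 811), Rational(-1, 323282)) = Rational(-46996234, 131090851)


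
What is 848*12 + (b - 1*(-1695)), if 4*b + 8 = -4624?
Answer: 10713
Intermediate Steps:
b = -1158 (b = -2 + (¼)*(-4624) = -2 - 1156 = -1158)
848*12 + (b - 1*(-1695)) = 848*12 + (-1158 - 1*(-1695)) = 10176 + (-1158 + 1695) = 10176 + 537 = 10713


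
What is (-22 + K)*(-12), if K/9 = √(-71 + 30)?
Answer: 264 - 108*I*√41 ≈ 264.0 - 691.54*I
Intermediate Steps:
K = 9*I*√41 (K = 9*√(-71 + 30) = 9*√(-41) = 9*(I*√41) = 9*I*√41 ≈ 57.628*I)
(-22 + K)*(-12) = (-22 + 9*I*√41)*(-12) = 264 - 108*I*√41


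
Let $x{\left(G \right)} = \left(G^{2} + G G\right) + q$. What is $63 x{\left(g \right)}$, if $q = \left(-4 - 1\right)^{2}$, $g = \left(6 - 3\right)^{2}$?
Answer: $11781$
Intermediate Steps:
$g = 9$ ($g = 3^{2} = 9$)
$q = 25$ ($q = \left(-5\right)^{2} = 25$)
$x{\left(G \right)} = 25 + 2 G^{2}$ ($x{\left(G \right)} = \left(G^{2} + G G\right) + 25 = \left(G^{2} + G^{2}\right) + 25 = 2 G^{2} + 25 = 25 + 2 G^{2}$)
$63 x{\left(g \right)} = 63 \left(25 + 2 \cdot 9^{2}\right) = 63 \left(25 + 2 \cdot 81\right) = 63 \left(25 + 162\right) = 63 \cdot 187 = 11781$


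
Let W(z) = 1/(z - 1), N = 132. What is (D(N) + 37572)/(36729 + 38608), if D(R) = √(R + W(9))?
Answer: 37572/75337 + √2114/301348 ≈ 0.49887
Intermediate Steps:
W(z) = 1/(-1 + z)
D(R) = √(⅛ + R) (D(R) = √(R + 1/(-1 + 9)) = √(R + 1/8) = √(R + ⅛) = √(⅛ + R))
(D(N) + 37572)/(36729 + 38608) = (√(2 + 16*132)/4 + 37572)/(36729 + 38608) = (√(2 + 2112)/4 + 37572)/75337 = (√2114/4 + 37572)*(1/75337) = (37572 + √2114/4)*(1/75337) = 37572/75337 + √2114/301348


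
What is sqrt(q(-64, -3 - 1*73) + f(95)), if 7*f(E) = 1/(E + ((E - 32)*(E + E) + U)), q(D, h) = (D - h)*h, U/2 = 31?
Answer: I*sqrt(6572001711863)/84889 ≈ 30.199*I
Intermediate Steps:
U = 62 (U = 2*31 = 62)
q(D, h) = h*(D - h)
f(E) = 1/(7*(62 + E + 2*E*(-32 + E))) (f(E) = 1/(7*(E + ((E - 32)*(E + E) + 62))) = 1/(7*(E + ((-32 + E)*(2*E) + 62))) = 1/(7*(E + (2*E*(-32 + E) + 62))) = 1/(7*(E + (62 + 2*E*(-32 + E)))) = 1/(7*(62 + E + 2*E*(-32 + E))))
sqrt(q(-64, -3 - 1*73) + f(95)) = sqrt((-3 - 1*73)*(-64 - (-3 - 1*73)) + 1/(7*(62 - 63*95 + 2*95**2))) = sqrt((-3 - 73)*(-64 - (-3 - 73)) + 1/(7*(62 - 5985 + 2*9025))) = sqrt(-76*(-64 - 1*(-76)) + 1/(7*(62 - 5985 + 18050))) = sqrt(-76*(-64 + 76) + (1/7)/12127) = sqrt(-76*12 + (1/7)*(1/12127)) = sqrt(-912 + 1/84889) = sqrt(-77418767/84889) = I*sqrt(6572001711863)/84889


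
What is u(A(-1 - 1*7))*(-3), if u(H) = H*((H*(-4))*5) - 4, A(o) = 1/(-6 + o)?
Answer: 603/49 ≈ 12.306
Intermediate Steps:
u(H) = -4 - 20*H² (u(H) = H*(-4*H*5) - 4 = H*(-20*H) - 4 = -20*H² - 4 = -4 - 20*H²)
u(A(-1 - 1*7))*(-3) = (-4 - 20/(-6 + (-1 - 1*7))²)*(-3) = (-4 - 20/(-6 + (-1 - 7))²)*(-3) = (-4 - 20/(-6 - 8)²)*(-3) = (-4 - 20*(1/(-14))²)*(-3) = (-4 - 20*(-1/14)²)*(-3) = (-4 - 20*1/196)*(-3) = (-4 - 5/49)*(-3) = -201/49*(-3) = 603/49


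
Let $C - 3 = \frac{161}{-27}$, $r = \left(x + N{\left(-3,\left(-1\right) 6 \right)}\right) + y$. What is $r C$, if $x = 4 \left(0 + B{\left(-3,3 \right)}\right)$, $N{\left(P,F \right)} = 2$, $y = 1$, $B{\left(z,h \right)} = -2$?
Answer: $\frac{400}{27} \approx 14.815$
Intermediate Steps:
$x = -8$ ($x = 4 \left(0 - 2\right) = 4 \left(-2\right) = -8$)
$r = -5$ ($r = \left(-8 + 2\right) + 1 = -6 + 1 = -5$)
$C = - \frac{80}{27}$ ($C = 3 + \frac{161}{-27} = 3 + 161 \left(- \frac{1}{27}\right) = 3 - \frac{161}{27} = - \frac{80}{27} \approx -2.963$)
$r C = \left(-5\right) \left(- \frac{80}{27}\right) = \frac{400}{27}$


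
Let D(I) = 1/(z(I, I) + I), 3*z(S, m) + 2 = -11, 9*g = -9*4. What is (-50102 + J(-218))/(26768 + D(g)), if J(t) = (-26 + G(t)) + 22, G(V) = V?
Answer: -1258100/669197 ≈ -1.8800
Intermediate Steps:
g = -4 (g = (-9*4)/9 = (⅑)*(-36) = -4)
z(S, m) = -13/3 (z(S, m) = -⅔ + (⅓)*(-11) = -⅔ - 11/3 = -13/3)
J(t) = -4 + t (J(t) = (-26 + t) + 22 = -4 + t)
D(I) = 1/(-13/3 + I)
(-50102 + J(-218))/(26768 + D(g)) = (-50102 + (-4 - 218))/(26768 + 3/(-13 + 3*(-4))) = (-50102 - 222)/(26768 + 3/(-13 - 12)) = -50324/(26768 + 3/(-25)) = -50324/(26768 + 3*(-1/25)) = -50324/(26768 - 3/25) = -50324/669197/25 = -50324*25/669197 = -1258100/669197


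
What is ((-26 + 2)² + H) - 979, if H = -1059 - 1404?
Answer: -2866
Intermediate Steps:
H = -2463
((-26 + 2)² + H) - 979 = ((-26 + 2)² - 2463) - 979 = ((-24)² - 2463) - 979 = (576 - 2463) - 979 = -1887 - 979 = -2866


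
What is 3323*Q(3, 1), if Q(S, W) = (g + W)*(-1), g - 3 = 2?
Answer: -19938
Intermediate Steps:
g = 5 (g = 3 + 2 = 5)
Q(S, W) = -5 - W (Q(S, W) = (5 + W)*(-1) = -5 - W)
3323*Q(3, 1) = 3323*(-5 - 1*1) = 3323*(-5 - 1) = 3323*(-6) = -19938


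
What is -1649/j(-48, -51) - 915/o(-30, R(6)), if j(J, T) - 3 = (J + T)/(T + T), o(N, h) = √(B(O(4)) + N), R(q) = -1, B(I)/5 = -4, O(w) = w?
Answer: -56066/135 + 183*I*√2/2 ≈ -415.3 + 129.4*I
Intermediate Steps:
B(I) = -20 (B(I) = 5*(-4) = -20)
o(N, h) = √(-20 + N)
j(J, T) = 3 + (J + T)/(2*T) (j(J, T) = 3 + (J + T)/(T + T) = 3 + (J + T)/((2*T)) = 3 + (J + T)*(1/(2*T)) = 3 + (J + T)/(2*T))
-1649/j(-48, -51) - 915/o(-30, R(6)) = -1649*(-102/(-48 + 7*(-51))) - 915/√(-20 - 30) = -1649*(-102/(-48 - 357)) - 915*(-I*√2/10) = -1649/((½)*(-1/51)*(-405)) - 915*(-I*√2/10) = -1649/135/34 - (-183)*I*√2/2 = -1649*34/135 + 183*I*√2/2 = -56066/135 + 183*I*√2/2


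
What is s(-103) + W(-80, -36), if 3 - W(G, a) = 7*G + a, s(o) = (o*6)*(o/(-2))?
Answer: -31228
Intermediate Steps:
s(o) = -3*o**2 (s(o) = (6*o)*(o*(-1/2)) = (6*o)*(-o/2) = -3*o**2)
W(G, a) = 3 - a - 7*G (W(G, a) = 3 - (7*G + a) = 3 - (a + 7*G) = 3 + (-a - 7*G) = 3 - a - 7*G)
s(-103) + W(-80, -36) = -3*(-103)**2 + (3 - 1*(-36) - 7*(-80)) = -3*10609 + (3 + 36 + 560) = -31827 + 599 = -31228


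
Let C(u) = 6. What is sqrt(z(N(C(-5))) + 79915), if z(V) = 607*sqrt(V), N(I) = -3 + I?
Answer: sqrt(79915 + 607*sqrt(3)) ≈ 284.55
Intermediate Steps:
sqrt(z(N(C(-5))) + 79915) = sqrt(607*sqrt(-3 + 6) + 79915) = sqrt(607*sqrt(3) + 79915) = sqrt(79915 + 607*sqrt(3))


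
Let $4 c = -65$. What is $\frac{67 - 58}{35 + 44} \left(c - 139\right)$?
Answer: $- \frac{5589}{316} \approx -17.687$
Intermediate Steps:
$c = - \frac{65}{4}$ ($c = \frac{1}{4} \left(-65\right) = - \frac{65}{4} \approx -16.25$)
$\frac{67 - 58}{35 + 44} \left(c - 139\right) = \frac{67 - 58}{35 + 44} \left(- \frac{65}{4} - 139\right) = \frac{9}{79} \left(- \frac{621}{4}\right) = - \frac{5589}{316}$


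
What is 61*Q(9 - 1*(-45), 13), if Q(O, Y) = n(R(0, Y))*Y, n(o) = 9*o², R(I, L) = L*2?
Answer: 4824612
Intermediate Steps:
R(I, L) = 2*L
Q(O, Y) = 36*Y³ (Q(O, Y) = (9*(2*Y)²)*Y = (9*(4*Y²))*Y = (36*Y²)*Y = 36*Y³)
61*Q(9 - 1*(-45), 13) = 61*(36*13³) = 61*(36*2197) = 61*79092 = 4824612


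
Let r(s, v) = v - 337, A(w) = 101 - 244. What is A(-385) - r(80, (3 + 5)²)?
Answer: 130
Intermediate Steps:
A(w) = -143
r(s, v) = -337 + v
A(-385) - r(80, (3 + 5)²) = -143 - (-337 + (3 + 5)²) = -143 - (-337 + 8²) = -143 - (-337 + 64) = -143 - 1*(-273) = -143 + 273 = 130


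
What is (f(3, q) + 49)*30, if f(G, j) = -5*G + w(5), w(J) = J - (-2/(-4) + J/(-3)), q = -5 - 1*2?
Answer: 1205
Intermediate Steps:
q = -7 (q = -5 - 2 = -7)
w(J) = -1/2 + 4*J/3 (w(J) = J - (-2*(-1/4) + J*(-1/3)) = J - (1/2 - J/3) = J + (-1/2 + J/3) = -1/2 + 4*J/3)
f(G, j) = 37/6 - 5*G (f(G, j) = -5*G + (-1/2 + (4/3)*5) = -5*G + (-1/2 + 20/3) = -5*G + 37/6 = 37/6 - 5*G)
(f(3, q) + 49)*30 = ((37/6 - 5*3) + 49)*30 = ((37/6 - 15) + 49)*30 = (-53/6 + 49)*30 = (241/6)*30 = 1205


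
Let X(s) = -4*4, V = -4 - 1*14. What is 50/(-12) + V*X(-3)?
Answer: 1703/6 ≈ 283.83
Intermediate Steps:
V = -18 (V = -4 - 14 = -18)
X(s) = -16
50/(-12) + V*X(-3) = 50/(-12) - 18*(-16) = 50*(-1/12) + 288 = -25/6 + 288 = 1703/6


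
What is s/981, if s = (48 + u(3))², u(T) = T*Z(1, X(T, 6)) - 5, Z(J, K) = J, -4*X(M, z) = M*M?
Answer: 2116/981 ≈ 2.1570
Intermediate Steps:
X(M, z) = -M²/4 (X(M, z) = -M*M/4 = -M²/4)
u(T) = -5 + T (u(T) = T*1 - 5 = T - 5 = -5 + T)
s = 2116 (s = (48 + (-5 + 3))² = (48 - 2)² = 46² = 2116)
s/981 = 2116/981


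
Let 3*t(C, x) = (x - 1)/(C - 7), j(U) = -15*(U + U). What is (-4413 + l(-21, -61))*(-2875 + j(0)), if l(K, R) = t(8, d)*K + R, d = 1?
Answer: 12862750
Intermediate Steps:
j(U) = -30*U
t(C, x) = (-1 + x)/(3*(-7 + C)) (t(C, x) = ((x - 1)/(C - 7))/3 = ((-1 + x)/(-7 + C))/3 = (-1 + x)/(3*(-7 + C)))
l(K, R) = R (l(K, R) = ((-1 + 1)/(3*(-7 + 8)))*K + R = ((⅓)*0/1)*K + R = ((⅓)*1*0)*K + R = 0*K + R = 0 + R = R)
(-4413 + l(-21, -61))*(-2875 + j(0)) = (-4413 - 61)*(-2875 - 30*0) = -4474*(-2875 + 0) = -4474*(-2875) = 12862750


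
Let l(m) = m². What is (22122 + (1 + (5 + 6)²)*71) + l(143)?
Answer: 51233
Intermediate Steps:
(22122 + (1 + (5 + 6)²)*71) + l(143) = (22122 + (1 + (5 + 6)²)*71) + 143² = (22122 + (1 + 11²)*71) + 20449 = (22122 + (1 + 121)*71) + 20449 = (22122 + 122*71) + 20449 = (22122 + 8662) + 20449 = 30784 + 20449 = 51233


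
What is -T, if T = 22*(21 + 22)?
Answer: -946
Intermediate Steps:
T = 946 (T = 22*43 = 946)
-T = -1*946 = -946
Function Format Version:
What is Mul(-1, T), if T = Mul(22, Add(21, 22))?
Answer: -946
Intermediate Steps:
T = 946 (T = Mul(22, 43) = 946)
Mul(-1, T) = Mul(-1, 946) = -946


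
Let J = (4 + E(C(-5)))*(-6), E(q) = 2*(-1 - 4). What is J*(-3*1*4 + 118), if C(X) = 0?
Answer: 3816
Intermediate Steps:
E(q) = -10 (E(q) = 2*(-5) = -10)
J = 36 (J = (4 - 10)*(-6) = -6*(-6) = 36)
J*(-3*1*4 + 118) = 36*(-3*1*4 + 118) = 36*(-3*4 + 118) = 36*(-12 + 118) = 36*106 = 3816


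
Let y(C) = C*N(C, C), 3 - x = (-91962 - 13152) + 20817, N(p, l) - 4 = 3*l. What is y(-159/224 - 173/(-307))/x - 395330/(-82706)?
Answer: 6061585358165859551/1268130743519539200 ≈ 4.7799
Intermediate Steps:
N(p, l) = 4 + 3*l
x = 84300 (x = 3 - ((-91962 - 13152) + 20817) = 3 - (-105114 + 20817) = 3 - 1*(-84297) = 3 + 84297 = 84300)
y(C) = C*(4 + 3*C)
y(-159/224 - 173/(-307))/x - 395330/(-82706) = ((-159/224 - 173/(-307))*(4 + 3*(-159/224 - 173/(-307))))/84300 - 395330/(-82706) = ((-159*1/224 - 173*(-1/307))*(4 + 3*(-159*1/224 - 173*(-1/307))))*(1/84300) - 395330*(-1/82706) = ((-159/224 + 173/307)*(4 + 3*(-159/224 + 173/307)))*(1/84300) + 15205/3181 = -10061*(4 + 3*(-10061/68768))/68768*(1/84300) + 15205/3181 = -10061*(4 - 30183/68768)/68768*(1/84300) + 15205/3181 = -10061/68768*244889/68768*(1/84300) + 15205/3181 = -2463828229/4729037824*1/84300 + 15205/3181 = -2463828229/398657888563200 + 15205/3181 = 6061585358165859551/1268130743519539200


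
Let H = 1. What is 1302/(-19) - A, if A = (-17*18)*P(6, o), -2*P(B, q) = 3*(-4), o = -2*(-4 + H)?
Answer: 33582/19 ≈ 1767.5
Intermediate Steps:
o = 6 (o = -2*(-4 + 1) = -2*(-3) = 6)
P(B, q) = 6 (P(B, q) = -3*(-4)/2 = -½*(-12) = 6)
A = -1836 (A = -17*18*6 = -306*6 = -1836)
1302/(-19) - A = 1302/(-19) - 1*(-1836) = 1302*(-1/19) + 1836 = -1302/19 + 1836 = 33582/19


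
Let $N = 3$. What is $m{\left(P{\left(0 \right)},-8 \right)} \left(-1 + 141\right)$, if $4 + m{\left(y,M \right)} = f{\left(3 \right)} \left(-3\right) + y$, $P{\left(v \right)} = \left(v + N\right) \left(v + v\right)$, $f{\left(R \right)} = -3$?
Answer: $700$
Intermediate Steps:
$P{\left(v \right)} = 2 v \left(3 + v\right)$ ($P{\left(v \right)} = \left(v + 3\right) \left(v + v\right) = \left(3 + v\right) 2 v = 2 v \left(3 + v\right)$)
$m{\left(y,M \right)} = 5 + y$ ($m{\left(y,M \right)} = -4 + \left(\left(-3\right) \left(-3\right) + y\right) = -4 + \left(9 + y\right) = 5 + y$)
$m{\left(P{\left(0 \right)},-8 \right)} \left(-1 + 141\right) = \left(5 + 2 \cdot 0 \left(3 + 0\right)\right) \left(-1 + 141\right) = \left(5 + 2 \cdot 0 \cdot 3\right) 140 = \left(5 + 0\right) 140 = 5 \cdot 140 = 700$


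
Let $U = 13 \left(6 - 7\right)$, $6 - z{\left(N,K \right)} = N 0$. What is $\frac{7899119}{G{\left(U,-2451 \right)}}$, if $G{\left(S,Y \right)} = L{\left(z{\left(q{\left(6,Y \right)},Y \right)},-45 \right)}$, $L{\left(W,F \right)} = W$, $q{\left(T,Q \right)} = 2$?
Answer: $\frac{7899119}{6} \approx 1.3165 \cdot 10^{6}$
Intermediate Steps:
$z{\left(N,K \right)} = 6$ ($z{\left(N,K \right)} = 6 - N 0 = 6 - 0 = 6 + 0 = 6$)
$U = -13$ ($U = 13 \left(-1\right) = -13$)
$G{\left(S,Y \right)} = 6$
$\frac{7899119}{G{\left(U,-2451 \right)}} = \frac{7899119}{6}$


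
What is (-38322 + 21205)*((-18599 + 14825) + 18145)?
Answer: -245988407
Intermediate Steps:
(-38322 + 21205)*((-18599 + 14825) + 18145) = -17117*(-3774 + 18145) = -17117*14371 = -245988407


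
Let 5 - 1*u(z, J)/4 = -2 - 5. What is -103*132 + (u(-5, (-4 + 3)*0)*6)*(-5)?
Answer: -15036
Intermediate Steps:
u(z, J) = 48 (u(z, J) = 20 - 4*(-2 - 5) = 20 - 4*(-7) = 20 + 28 = 48)
-103*132 + (u(-5, (-4 + 3)*0)*6)*(-5) = -103*132 + (48*6)*(-5) = -13596 + 288*(-5) = -13596 - 1440 = -15036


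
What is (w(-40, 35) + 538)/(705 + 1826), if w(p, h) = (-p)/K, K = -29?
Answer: 15562/73399 ≈ 0.21202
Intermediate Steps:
w(p, h) = p/29 (w(p, h) = -p/(-29) = -p*(-1/29) = p/29)
(w(-40, 35) + 538)/(705 + 1826) = ((1/29)*(-40) + 538)/(705 + 1826) = (-40/29 + 538)/2531 = (15562/29)*(1/2531) = 15562/73399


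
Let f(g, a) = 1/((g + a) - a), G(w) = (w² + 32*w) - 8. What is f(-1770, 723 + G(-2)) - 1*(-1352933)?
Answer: 2394691409/1770 ≈ 1.3529e+6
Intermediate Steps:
G(w) = -8 + w² + 32*w
f(g, a) = 1/g (f(g, a) = 1/((a + g) - a) = 1/g)
f(-1770, 723 + G(-2)) - 1*(-1352933) = 1/(-1770) - 1*(-1352933) = -1/1770 + 1352933 = 2394691409/1770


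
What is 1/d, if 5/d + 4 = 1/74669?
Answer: -59735/74669 ≈ -0.80000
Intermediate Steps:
d = -74669/59735 (d = 5/(-4 + 1/74669) = 5/(-298675/74669) = 5*(-74669/298675) = -74669/59735 ≈ -1.2500)
1/d = 1/(-74669/59735) = -59735/74669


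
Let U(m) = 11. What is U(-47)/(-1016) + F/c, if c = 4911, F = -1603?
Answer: -1682669/4989576 ≈ -0.33724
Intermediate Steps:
U(-47)/(-1016) + F/c = 11/(-1016) - 1603/4911 = 11*(-1/1016) - 1603*1/4911 = -11/1016 - 1603/4911 = -1682669/4989576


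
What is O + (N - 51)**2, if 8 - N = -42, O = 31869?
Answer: 31870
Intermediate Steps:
N = 50 (N = 8 - 1*(-42) = 8 + 42 = 50)
O + (N - 51)**2 = 31869 + (50 - 51)**2 = 31869 + (-1)**2 = 31869 + 1 = 31870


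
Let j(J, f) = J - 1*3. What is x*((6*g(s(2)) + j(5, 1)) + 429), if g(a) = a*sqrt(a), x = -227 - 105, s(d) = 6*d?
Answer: -143092 - 47808*sqrt(3) ≈ -2.2590e+5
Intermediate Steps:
x = -332
j(J, f) = -3 + J (j(J, f) = J - 3 = -3 + J)
g(a) = a**(3/2)
x*((6*g(s(2)) + j(5, 1)) + 429) = -332*((6*(6*2)**(3/2) + (-3 + 5)) + 429) = -332*((6*12**(3/2) + 2) + 429) = -332*((6*(24*sqrt(3)) + 2) + 429) = -332*((144*sqrt(3) + 2) + 429) = -332*((2 + 144*sqrt(3)) + 429) = -332*(431 + 144*sqrt(3)) = -143092 - 47808*sqrt(3)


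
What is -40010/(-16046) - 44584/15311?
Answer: -51400877/122840153 ≈ -0.41844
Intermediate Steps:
-40010/(-16046) - 44584/15311 = -40010*(-1/16046) - 44584*1/15311 = 20005/8023 - 44584/15311 = -51400877/122840153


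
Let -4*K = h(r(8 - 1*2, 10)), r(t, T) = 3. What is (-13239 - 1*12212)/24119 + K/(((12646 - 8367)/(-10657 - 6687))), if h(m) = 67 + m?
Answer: 7211694051/103205201 ≈ 69.877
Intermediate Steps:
K = -35/2 (K = -(67 + 3)/4 = -¼*70 = -35/2 ≈ -17.500)
(-13239 - 1*12212)/24119 + K/(((12646 - 8367)/(-10657 - 6687))) = (-13239 - 1*12212)/24119 - 35*(-10657 - 6687)/(12646 - 8367)/2 = (-13239 - 12212)*(1/24119) - 35/(2*(4279/(-17344))) = -25451*1/24119 - 35/(2*(4279*(-1/17344))) = -25451/24119 - 35/(2*(-4279/17344)) = -25451/24119 - 35/2*(-17344/4279) = -25451/24119 + 303520/4279 = 7211694051/103205201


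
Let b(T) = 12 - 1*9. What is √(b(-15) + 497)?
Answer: 10*√5 ≈ 22.361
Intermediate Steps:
b(T) = 3 (b(T) = 12 - 9 = 3)
√(b(-15) + 497) = √(3 + 497) = √500 = 10*√5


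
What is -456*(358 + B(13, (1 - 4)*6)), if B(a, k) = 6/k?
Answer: -163096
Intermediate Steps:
-456*(358 + B(13, (1 - 4)*6)) = -456*(358 + 6/(((1 - 4)*6))) = -456*(358 + 6/((-3*6))) = -456*(358 + 6/(-18)) = -456*(358 + 6*(-1/18)) = -456*(358 - 1/3) = -456*1073/3 = -163096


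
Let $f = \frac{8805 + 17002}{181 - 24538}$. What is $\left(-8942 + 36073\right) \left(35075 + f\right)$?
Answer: $\frac{23177903907808}{24357} \approx 9.5159 \cdot 10^{8}$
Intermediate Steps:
$f = - \frac{25807}{24357}$ ($f = \frac{25807}{-24357} = 25807 \left(- \frac{1}{24357}\right) = - \frac{25807}{24357} \approx -1.0595$)
$\left(-8942 + 36073\right) \left(35075 + f\right) = \left(-8942 + 36073\right) \left(35075 - \frac{25807}{24357}\right) = 27131 \cdot \frac{854295968}{24357} = \frac{23177903907808}{24357}$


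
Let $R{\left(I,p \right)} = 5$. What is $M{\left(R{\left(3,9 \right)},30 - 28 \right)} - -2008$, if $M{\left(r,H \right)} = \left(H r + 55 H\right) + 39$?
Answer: $2167$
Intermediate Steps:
$M{\left(r,H \right)} = 39 + 55 H + H r$ ($M{\left(r,H \right)} = \left(55 H + H r\right) + 39 = 39 + 55 H + H r$)
$M{\left(R{\left(3,9 \right)},30 - 28 \right)} - -2008 = \left(39 + 55 \left(30 - 28\right) + \left(30 - 28\right) 5\right) - -2008 = \left(39 + 55 \left(30 - 28\right) + \left(30 - 28\right) 5\right) + 2008 = \left(39 + 55 \cdot 2 + 2 \cdot 5\right) + 2008 = \left(39 + 110 + 10\right) + 2008 = 159 + 2008 = 2167$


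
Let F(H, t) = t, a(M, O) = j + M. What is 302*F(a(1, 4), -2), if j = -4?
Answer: -604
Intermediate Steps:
a(M, O) = -4 + M
302*F(a(1, 4), -2) = 302*(-2) = -604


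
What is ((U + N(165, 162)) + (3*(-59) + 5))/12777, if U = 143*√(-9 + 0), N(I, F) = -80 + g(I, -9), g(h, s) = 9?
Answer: -81/4259 + 143*I/4259 ≈ -0.019019 + 0.033576*I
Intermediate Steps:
N(I, F) = -71 (N(I, F) = -80 + 9 = -71)
U = 429*I (U = 143*√(-9) = 143*(3*I) = 429*I ≈ 429.0*I)
((U + N(165, 162)) + (3*(-59) + 5))/12777 = ((429*I - 71) + (3*(-59) + 5))/12777 = ((-71 + 429*I) + (-177 + 5))*(1/12777) = ((-71 + 429*I) - 172)*(1/12777) = (-243 + 429*I)*(1/12777) = -81/4259 + 143*I/4259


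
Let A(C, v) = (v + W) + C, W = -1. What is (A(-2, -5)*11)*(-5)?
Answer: 440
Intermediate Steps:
A(C, v) = -1 + C + v (A(C, v) = (v - 1) + C = (-1 + v) + C = -1 + C + v)
(A(-2, -5)*11)*(-5) = ((-1 - 2 - 5)*11)*(-5) = -8*11*(-5) = -88*(-5) = 440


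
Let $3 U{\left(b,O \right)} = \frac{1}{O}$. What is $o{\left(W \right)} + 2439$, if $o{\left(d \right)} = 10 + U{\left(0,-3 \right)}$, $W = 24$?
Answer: $\frac{22040}{9} \approx 2448.9$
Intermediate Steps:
$U{\left(b,O \right)} = \frac{1}{3 O}$
$o{\left(d \right)} = \frac{89}{9}$ ($o{\left(d \right)} = 10 + \frac{1}{3 \left(-3\right)} = 10 + \frac{1}{3} \left(- \frac{1}{3}\right) = 10 - \frac{1}{9} = \frac{89}{9}$)
$o{\left(W \right)} + 2439 = \frac{89}{9} + 2439 = \frac{22040}{9}$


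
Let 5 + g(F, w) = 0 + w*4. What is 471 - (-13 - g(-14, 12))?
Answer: 527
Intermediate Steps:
g(F, w) = -5 + 4*w (g(F, w) = -5 + (0 + w*4) = -5 + (0 + 4*w) = -5 + 4*w)
471 - (-13 - g(-14, 12)) = 471 - (-13 - (-5 + 4*12)) = 471 - (-13 - (-5 + 48)) = 471 - (-13 - 1*43) = 471 - (-13 - 43) = 471 - 1*(-56) = 471 + 56 = 527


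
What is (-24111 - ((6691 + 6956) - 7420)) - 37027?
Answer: -67365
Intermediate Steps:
(-24111 - ((6691 + 6956) - 7420)) - 37027 = (-24111 - (13647 - 7420)) - 37027 = (-24111 - 1*6227) - 37027 = (-24111 - 6227) - 37027 = -30338 - 37027 = -67365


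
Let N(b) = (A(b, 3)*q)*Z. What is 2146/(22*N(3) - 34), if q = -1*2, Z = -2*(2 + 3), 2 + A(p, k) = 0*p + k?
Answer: 37/7 ≈ 5.2857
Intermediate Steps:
A(p, k) = -2 + k (A(p, k) = -2 + (0*p + k) = -2 + (0 + k) = -2 + k)
Z = -10 (Z = -2*5 = -10)
q = -2
N(b) = 20 (N(b) = ((-2 + 3)*(-2))*(-10) = (1*(-2))*(-10) = -2*(-10) = 20)
2146/(22*N(3) - 34) = 2146/(22*20 - 34) = 2146/(440 - 34) = 2146/406 = 2146*(1/406) = 37/7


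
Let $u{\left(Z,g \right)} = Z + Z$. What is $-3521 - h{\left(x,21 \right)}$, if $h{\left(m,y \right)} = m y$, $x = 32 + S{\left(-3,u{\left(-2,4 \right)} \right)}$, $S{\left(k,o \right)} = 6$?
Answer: $-4319$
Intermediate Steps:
$u{\left(Z,g \right)} = 2 Z$
$x = 38$ ($x = 32 + 6 = 38$)
$-3521 - h{\left(x,21 \right)} = -3521 - 38 \cdot 21 = -3521 - 798 = -4319$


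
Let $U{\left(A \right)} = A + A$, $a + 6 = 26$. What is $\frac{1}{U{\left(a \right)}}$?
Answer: $\frac{1}{40} \approx 0.025$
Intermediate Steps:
$a = 20$ ($a = -6 + 26 = 20$)
$U{\left(A \right)} = 2 A$
$\frac{1}{U{\left(a \right)}} = \frac{1}{2 \cdot 20} = \frac{1}{40}$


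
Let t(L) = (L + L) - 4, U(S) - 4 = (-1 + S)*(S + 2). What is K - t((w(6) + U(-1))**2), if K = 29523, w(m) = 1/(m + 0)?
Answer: 531317/18 ≈ 29518.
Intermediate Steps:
w(m) = 1/m
U(S) = 4 + (-1 + S)*(2 + S) (U(S) = 4 + (-1 + S)*(S + 2) = 4 + (-1 + S)*(2 + S))
t(L) = -4 + 2*L (t(L) = 2*L - 4 = -4 + 2*L)
K - t((w(6) + U(-1))**2) = 29523 - (-4 + 2*(1/6 + (2 - 1 + (-1)**2))**2) = 29523 - (-4 + 2*(1/6 + (2 - 1 + 1))**2) = 29523 - (-4 + 2*(1/6 + 2)**2) = 29523 - (-4 + 2*(13/6)**2) = 29523 - (-4 + 2*(169/36)) = 29523 - (-4 + 169/18) = 29523 - 1*97/18 = 29523 - 97/18 = 531317/18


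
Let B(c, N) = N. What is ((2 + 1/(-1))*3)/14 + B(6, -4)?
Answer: -53/14 ≈ -3.7857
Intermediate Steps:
((2 + 1/(-1))*3)/14 + B(6, -4) = ((2 + 1/(-1))*3)/14 - 4 = ((2 - 1)*3)/14 - 4 = (1*3)/14 - 4 = (1/14)*3 - 4 = 3/14 - 4 = -53/14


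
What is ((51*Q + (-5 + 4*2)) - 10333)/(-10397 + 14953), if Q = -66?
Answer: -3424/1139 ≈ -3.0061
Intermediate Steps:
((51*Q + (-5 + 4*2)) - 10333)/(-10397 + 14953) = ((51*(-66) + (-5 + 4*2)) - 10333)/(-10397 + 14953) = ((-3366 + (-5 + 8)) - 10333)/4556 = ((-3366 + 3) - 10333)*(1/4556) = (-3363 - 10333)*(1/4556) = -13696*1/4556 = -3424/1139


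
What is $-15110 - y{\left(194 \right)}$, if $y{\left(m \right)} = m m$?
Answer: $-52746$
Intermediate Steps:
$y{\left(m \right)} = m^{2}$
$-15110 - y{\left(194 \right)} = -15110 - 194^{2} = -15110 - 37636 = -52746$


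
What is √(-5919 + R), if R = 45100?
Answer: √39181 ≈ 197.94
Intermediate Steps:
√(-5919 + R) = √(-5919 + 45100) = √39181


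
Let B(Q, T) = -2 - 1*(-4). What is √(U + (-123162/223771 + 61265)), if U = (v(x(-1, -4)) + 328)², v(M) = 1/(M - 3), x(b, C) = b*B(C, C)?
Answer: 18*√651871799911039/1118855 ≈ 410.75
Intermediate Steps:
B(Q, T) = 2 (B(Q, T) = -2 + 4 = 2)
x(b, C) = 2*b (x(b, C) = b*2 = 2*b)
v(M) = 1/(-3 + M)
U = 2686321/25 (U = (1/(-3 + 2*(-1)) + 328)² = (1/(-3 - 2) + 328)² = (1/(-5) + 328)² = (-⅕ + 328)² = (1639/5)² = 2686321/25 ≈ 1.0745e+5)
√(U + (-123162/223771 + 61265)) = √(2686321/25 + (-123162/223771 + 61265)) = √(2686321/25 + 13709207153/223771) = √(943850915316/5594275) = 18*√651871799911039/1118855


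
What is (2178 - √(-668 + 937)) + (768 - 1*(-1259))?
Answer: 4205 - √269 ≈ 4188.6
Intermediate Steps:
(2178 - √(-668 + 937)) + (768 - 1*(-1259)) = (2178 - √269) + (768 + 1259) = (2178 - √269) + 2027 = 4205 - √269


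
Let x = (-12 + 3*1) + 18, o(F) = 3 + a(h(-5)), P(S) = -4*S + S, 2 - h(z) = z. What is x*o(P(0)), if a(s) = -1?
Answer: 18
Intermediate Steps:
h(z) = 2 - z
P(S) = -3*S
o(F) = 2 (o(F) = 3 - 1 = 2)
x = 9 (x = (-12 + 3) + 18 = -9 + 18 = 9)
x*o(P(0)) = 9*2 = 18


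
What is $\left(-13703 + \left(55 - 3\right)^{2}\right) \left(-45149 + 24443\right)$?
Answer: $227745294$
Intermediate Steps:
$\left(-13703 + \left(55 - 3\right)^{2}\right) \left(-45149 + 24443\right) = \left(-13703 + \left(55 + \left(-12 + 9\right)\right)^{2}\right) \left(-20706\right) = \left(-13703 + \left(55 - 3\right)^{2}\right) \left(-20706\right) = \left(-13703 + 52^{2}\right) \left(-20706\right) = \left(-13703 + 2704\right) \left(-20706\right) = \left(-10999\right) \left(-20706\right) = 227745294$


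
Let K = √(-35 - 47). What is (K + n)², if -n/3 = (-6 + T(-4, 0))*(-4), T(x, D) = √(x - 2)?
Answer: (-72 + I*√82 + 12*I*√6)² ≈ 3705.7 - 5536.7*I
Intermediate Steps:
K = I*√82 (K = √(-82) = I*√82 ≈ 9.0554*I)
T(x, D) = √(-2 + x)
n = -72 + 12*I*√6 (n = -3*(-6 + √(-2 - 4))*(-4) = -3*(-6 + √(-6))*(-4) = -3*(-6 + I*√6)*(-4) = -3*(24 - 4*I*√6) = -72 + 12*I*√6 ≈ -72.0 + 29.394*I)
(K + n)² = (I*√82 + (-72 + 12*I*√6))² = (-72 + I*√82 + 12*I*√6)²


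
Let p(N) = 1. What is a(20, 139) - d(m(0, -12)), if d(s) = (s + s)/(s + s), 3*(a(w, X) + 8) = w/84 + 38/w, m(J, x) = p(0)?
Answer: -5221/630 ≈ -8.2873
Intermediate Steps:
m(J, x) = 1
a(w, X) = -8 + w/252 + 38/(3*w) (a(w, X) = -8 + (w/84 + 38/w)/3 = -8 + (38/w + w/84)/3 = -8 + (w/252 + 38/(3*w)) = -8 + w/252 + 38/(3*w))
d(s) = 1 (d(s) = (2*s)/((2*s)) = (2*s)*(1/(2*s)) = 1)
a(20, 139) - d(m(0, -12)) = (1/252)*(3192 + 20*(-2016 + 20))/20 - 1*1 = (1/252)*(1/20)*(3192 + 20*(-1996)) - 1 = (1/252)*(1/20)*(3192 - 39920) - 1 = (1/252)*(1/20)*(-36728) - 1 = -4591/630 - 1 = -5221/630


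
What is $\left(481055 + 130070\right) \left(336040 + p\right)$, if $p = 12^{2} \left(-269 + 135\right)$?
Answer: $193570177000$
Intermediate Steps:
$p = -19296$ ($p = 144 \left(-134\right) = -19296$)
$\left(481055 + 130070\right) \left(336040 + p\right) = \left(481055 + 130070\right) \left(336040 - 19296\right) = 611125 \cdot 316744 = 193570177000$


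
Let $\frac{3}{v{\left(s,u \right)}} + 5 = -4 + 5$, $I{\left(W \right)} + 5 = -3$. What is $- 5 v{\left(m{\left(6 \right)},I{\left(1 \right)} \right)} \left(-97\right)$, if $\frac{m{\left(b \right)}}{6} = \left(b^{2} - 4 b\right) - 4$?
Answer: $- \frac{1455}{4} \approx -363.75$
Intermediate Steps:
$I{\left(W \right)} = -8$ ($I{\left(W \right)} = -5 - 3 = -8$)
$m{\left(b \right)} = -24 - 24 b + 6 b^{2}$ ($m{\left(b \right)} = 6 \left(\left(b^{2} - 4 b\right) - 4\right) = 6 \left(-4 + b^{2} - 4 b\right) = -24 - 24 b + 6 b^{2}$)
$v{\left(s,u \right)} = - \frac{3}{4}$ ($v{\left(s,u \right)} = \frac{3}{-5 + \left(-4 + 5\right)} = \frac{3}{-5 + 1} = \frac{3}{-4} = 3 \left(- \frac{1}{4}\right) = - \frac{3}{4}$)
$- 5 v{\left(m{\left(6 \right)},I{\left(1 \right)} \right)} \left(-97\right) = \left(-5\right) \left(- \frac{3}{4}\right) \left(-97\right) = \frac{15}{4} \left(-97\right) = - \frac{1455}{4}$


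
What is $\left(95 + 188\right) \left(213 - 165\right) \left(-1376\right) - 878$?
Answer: $-18692462$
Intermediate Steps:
$\left(95 + 188\right) \left(213 - 165\right) \left(-1376\right) - 878 = 283 \cdot 48 \left(-1376\right) - 878 = 13584 \left(-1376\right) - 878 = -18691584 - 878 = -18692462$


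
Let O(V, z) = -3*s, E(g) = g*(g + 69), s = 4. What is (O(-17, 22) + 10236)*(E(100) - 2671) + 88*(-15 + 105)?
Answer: 145485216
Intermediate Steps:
E(g) = g*(69 + g)
O(V, z) = -12 (O(V, z) = -3*4 = -12)
(O(-17, 22) + 10236)*(E(100) - 2671) + 88*(-15 + 105) = (-12 + 10236)*(100*(69 + 100) - 2671) + 88*(-15 + 105) = 10224*(100*169 - 2671) + 88*90 = 10224*(16900 - 2671) + 7920 = 10224*14229 + 7920 = 145477296 + 7920 = 145485216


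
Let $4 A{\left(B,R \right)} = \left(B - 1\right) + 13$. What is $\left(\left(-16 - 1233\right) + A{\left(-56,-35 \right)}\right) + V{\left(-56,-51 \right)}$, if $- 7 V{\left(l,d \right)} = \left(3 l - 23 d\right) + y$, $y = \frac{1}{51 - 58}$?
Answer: $- \frac{68774}{49} \approx -1403.6$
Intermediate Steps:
$A{\left(B,R \right)} = 3 + \frac{B}{4}$ ($A{\left(B,R \right)} = \frac{\left(B - 1\right) + 13}{4} = \frac{\left(-1 + B\right) + 13}{4} = \frac{12 + B}{4} = 3 + \frac{B}{4}$)
$y = - \frac{1}{7}$ ($y = \frac{1}{-7} = - \frac{1}{7} \approx -0.14286$)
$V{\left(l,d \right)} = \frac{1}{49} - \frac{3 l}{7} + \frac{23 d}{7}$ ($V{\left(l,d \right)} = - \frac{\left(3 l - 23 d\right) - \frac{1}{7}}{7} = - \frac{\left(- 23 d + 3 l\right) - \frac{1}{7}}{7} = - \frac{- \frac{1}{7} - 23 d + 3 l}{7} = \frac{1}{49} - \frac{3 l}{7} + \frac{23 d}{7}$)
$\left(\left(-16 - 1233\right) + A{\left(-56,-35 \right)}\right) + V{\left(-56,-51 \right)} = \left(\left(-16 - 1233\right) + \left(3 + \frac{1}{4} \left(-56\right)\right)\right) + \left(\frac{1}{49} - -24 + \frac{23}{7} \left(-51\right)\right) = \left(\left(-16 - 1233\right) + \left(3 - 14\right)\right) + \left(\frac{1}{49} + 24 - \frac{1173}{7}\right) = \left(-1249 - 11\right) - \frac{7034}{49} = -1260 - \frac{7034}{49} = - \frac{68774}{49}$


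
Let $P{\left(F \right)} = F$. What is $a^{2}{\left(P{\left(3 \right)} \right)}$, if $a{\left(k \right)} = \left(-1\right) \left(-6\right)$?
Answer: $36$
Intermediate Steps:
$a{\left(k \right)} = 6$
$a^{2}{\left(P{\left(3 \right)} \right)} = 6^{2} = 36$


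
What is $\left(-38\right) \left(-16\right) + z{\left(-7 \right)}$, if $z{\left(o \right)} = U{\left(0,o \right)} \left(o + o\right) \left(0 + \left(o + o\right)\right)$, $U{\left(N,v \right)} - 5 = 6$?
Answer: $2764$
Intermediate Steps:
$U{\left(N,v \right)} = 11$ ($U{\left(N,v \right)} = 5 + 6 = 11$)
$z{\left(o \right)} = 44 o^{2}$ ($z{\left(o \right)} = 11 \left(o + o\right) \left(0 + \left(o + o\right)\right) = 11 \cdot 2 o \left(0 + 2 o\right) = 22 o 2 o = 44 o^{2}$)
$\left(-38\right) \left(-16\right) + z{\left(-7 \right)} = \left(-38\right) \left(-16\right) + 44 \left(-7\right)^{2} = 608 + 44 \cdot 49 = 608 + 2156 = 2764$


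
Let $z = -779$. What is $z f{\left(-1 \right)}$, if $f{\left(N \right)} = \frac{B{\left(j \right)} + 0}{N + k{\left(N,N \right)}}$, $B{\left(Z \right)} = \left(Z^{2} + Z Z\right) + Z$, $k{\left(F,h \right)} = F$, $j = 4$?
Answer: $14022$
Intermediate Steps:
$B{\left(Z \right)} = Z + 2 Z^{2}$ ($B{\left(Z \right)} = \left(Z^{2} + Z^{2}\right) + Z = 2 Z^{2} + Z = Z + 2 Z^{2}$)
$f{\left(N \right)} = \frac{18}{N}$ ($f{\left(N \right)} = \frac{4 \left(1 + 2 \cdot 4\right) + 0}{N + N} = \frac{4 \left(1 + 8\right) + 0}{2 N} = \left(4 \cdot 9 + 0\right) \frac{1}{2 N} = \left(36 + 0\right) \frac{1}{2 N} = 36 \frac{1}{2 N} = \frac{18}{N}$)
$z f{\left(-1 \right)} = - 779 \frac{18}{-1} = - 779 \cdot 18 \left(-1\right) = \left(-779\right) \left(-18\right) = 14022$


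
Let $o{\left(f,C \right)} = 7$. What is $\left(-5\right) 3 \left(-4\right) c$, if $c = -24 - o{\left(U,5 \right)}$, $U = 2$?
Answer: $-1860$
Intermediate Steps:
$c = -31$ ($c = -24 - 7 = -31$)
$\left(-5\right) 3 \left(-4\right) c = \left(-5\right) 3 \left(-4\right) \left(-31\right) = \left(-15\right) \left(-4\right) \left(-31\right) = 60 \left(-31\right) = -1860$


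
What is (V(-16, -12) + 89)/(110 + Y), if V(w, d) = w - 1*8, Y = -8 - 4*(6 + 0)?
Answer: ⅚ ≈ 0.83333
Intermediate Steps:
Y = -32 (Y = -8 - 4*6 = -8 - 24 = -32)
V(w, d) = -8 + w (V(w, d) = w - 8 = -8 + w)
(V(-16, -12) + 89)/(110 + Y) = ((-8 - 16) + 89)/(110 - 32) = (-24 + 89)/78 = 65*(1/78) = ⅚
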